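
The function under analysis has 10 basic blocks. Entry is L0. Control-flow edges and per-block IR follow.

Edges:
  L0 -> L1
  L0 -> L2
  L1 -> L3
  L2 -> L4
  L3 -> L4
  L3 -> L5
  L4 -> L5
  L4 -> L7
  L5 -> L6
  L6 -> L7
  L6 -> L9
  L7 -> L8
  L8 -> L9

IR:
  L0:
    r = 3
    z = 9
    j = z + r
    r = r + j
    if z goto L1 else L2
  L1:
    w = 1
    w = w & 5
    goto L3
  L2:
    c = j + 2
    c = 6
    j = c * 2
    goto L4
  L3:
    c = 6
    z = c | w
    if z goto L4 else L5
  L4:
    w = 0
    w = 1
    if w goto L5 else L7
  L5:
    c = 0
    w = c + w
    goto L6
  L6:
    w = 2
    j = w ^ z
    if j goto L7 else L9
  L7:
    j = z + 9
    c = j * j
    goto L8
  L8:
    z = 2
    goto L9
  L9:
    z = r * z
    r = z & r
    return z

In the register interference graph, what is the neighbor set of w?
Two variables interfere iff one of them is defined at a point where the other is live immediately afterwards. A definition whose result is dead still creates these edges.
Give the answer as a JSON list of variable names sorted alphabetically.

def/use:
  L0: {j,r,z} / ∅
  L1: {w} / ∅
  L2: {c,j} / {j}
  L3: {c,z} / {w}
  L4: {w} / ∅
  L5: {c,w} / {w}
  L6: {j,w} / {z}
  L7: {c,j} / {z}
  L8: {z} / ∅
  L9: {r,z} / {r,z}

Liveness:
  L0: in=∅ out={j,r,z}
  L1: in={r} out={r,w}
  L2: in={j,r,z} out={r,z}
  L3: in={r,w} out={r,w,z}
  L4: in={r,z} out={r,w,z}
  L5: in={r,w,z} out={r,z}
  L6: in={r,z} out={r,z}
  L7: in={r,z} out={r}
  L8: in={r} out={r,z}
  L9: in={r,z} out=∅

Interference:
  c↔{r,w,z}
  j↔{r,z}
  r↔{c,j,w,z}
  w↔{c,r,z}
  z↔{c,j,r,w}

N(w) = ["c", "r", "z"]

Answer: ["c", "r", "z"]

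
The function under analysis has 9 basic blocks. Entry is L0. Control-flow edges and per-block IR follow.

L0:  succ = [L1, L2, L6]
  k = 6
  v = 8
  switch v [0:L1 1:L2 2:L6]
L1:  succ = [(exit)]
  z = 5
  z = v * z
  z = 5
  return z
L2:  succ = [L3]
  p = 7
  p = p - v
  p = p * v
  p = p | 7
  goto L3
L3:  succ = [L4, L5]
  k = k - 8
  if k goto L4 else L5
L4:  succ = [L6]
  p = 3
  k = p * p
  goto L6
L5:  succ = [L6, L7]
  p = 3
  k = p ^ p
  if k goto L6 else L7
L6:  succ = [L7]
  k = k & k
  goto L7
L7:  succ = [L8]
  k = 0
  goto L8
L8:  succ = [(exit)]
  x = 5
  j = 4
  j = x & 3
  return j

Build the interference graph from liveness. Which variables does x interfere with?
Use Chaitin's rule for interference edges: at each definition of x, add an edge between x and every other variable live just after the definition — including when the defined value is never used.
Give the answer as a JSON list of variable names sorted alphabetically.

Answer: ["j"]

Analysis:
def/use:
  L0: def={k,v} ue=∅
  L1: def={z} ue={v}
  L2: def={p} ue={v}
  L3: def={k} ue={k}
  L4: def={k,p} ue=∅
  L5: def={k,p} ue=∅
  L6: def={k} ue={k}
  L7: def={k} ue=∅
  L8: def={j,x} ue=∅

Live sets:
  L0 li=∅ lo={k,v}
  L1 li={v} lo=∅
  L2 li={k,v} lo={k}
  L3 li={k} lo=∅
  L4 li=∅ lo={k}
  L5 li=∅ lo={k}
  L6 li={k} lo=∅
  L7 li=∅ lo=∅
  L8 li=∅ lo=∅

Interference:
  j↔{x}
  k↔{p,v}
  p↔{k,v}
  v↔{k,p,z}
  x↔{j}
  z↔{v}

N(x) = ["j"]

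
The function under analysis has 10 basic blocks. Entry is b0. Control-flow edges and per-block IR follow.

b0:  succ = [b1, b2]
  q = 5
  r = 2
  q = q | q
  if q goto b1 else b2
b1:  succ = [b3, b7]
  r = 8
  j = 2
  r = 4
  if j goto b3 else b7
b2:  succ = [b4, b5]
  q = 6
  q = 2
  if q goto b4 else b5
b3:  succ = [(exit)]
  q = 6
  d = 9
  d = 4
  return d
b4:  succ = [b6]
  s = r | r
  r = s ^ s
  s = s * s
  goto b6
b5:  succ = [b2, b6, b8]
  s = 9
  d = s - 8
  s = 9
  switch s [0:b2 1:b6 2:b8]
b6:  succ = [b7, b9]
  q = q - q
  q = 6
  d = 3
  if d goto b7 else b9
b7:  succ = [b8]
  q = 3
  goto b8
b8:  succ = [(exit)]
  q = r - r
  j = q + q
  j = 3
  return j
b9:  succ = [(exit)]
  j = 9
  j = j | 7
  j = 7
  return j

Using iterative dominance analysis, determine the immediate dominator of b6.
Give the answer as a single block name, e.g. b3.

idom tree: b1←b0 b2←b0 b3←b1 b4←b2 b5←b2 b6←b2 b7←b0 b8←b0 b9←b6
Dom∩ at merges:
  b2: preds {b0,b5}: {b0} ∩ {b0,b2,b5} = {b0}; idom=b0
  b6: preds {b4,b5}: {b0,b2,b4} ∩ {b0,b2,b5} = {b0,b2}; idom=b2
  b7: preds {b1,b6}: {b0,b1} ∩ {b0,b2,b6} = {b0}; idom=b0
  b8: preds {b5,b7}: {b0,b2,b5} ∩ {b0,b7} = {b0}; idom=b0

idom(b6) = b2

Answer: b2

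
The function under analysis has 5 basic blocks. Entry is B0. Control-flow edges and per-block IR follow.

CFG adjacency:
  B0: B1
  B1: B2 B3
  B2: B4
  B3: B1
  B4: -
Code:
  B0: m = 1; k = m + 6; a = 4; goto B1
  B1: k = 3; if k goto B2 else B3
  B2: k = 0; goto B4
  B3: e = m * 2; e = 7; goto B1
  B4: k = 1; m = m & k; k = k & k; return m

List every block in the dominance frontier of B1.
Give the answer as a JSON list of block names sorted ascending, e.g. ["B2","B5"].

idom tree: B1←B0 B2←B1 B3←B1 B4←B2
Join-block Dom:
  B1: preds {B0,B3}: {B0} ∩ {B0,B1,B3} = {B0}; idom=B0

DF walk-up:
  B1←B0: walk · to B0
  B1←B3: walk B3→B1 to B0
  B0: DF=∅
  B1: DF={B1}
  B2: DF=∅
  B3: DF={B1}
  B4: DF=∅

DF(B1) = ["B1"]

Answer: ["B1"]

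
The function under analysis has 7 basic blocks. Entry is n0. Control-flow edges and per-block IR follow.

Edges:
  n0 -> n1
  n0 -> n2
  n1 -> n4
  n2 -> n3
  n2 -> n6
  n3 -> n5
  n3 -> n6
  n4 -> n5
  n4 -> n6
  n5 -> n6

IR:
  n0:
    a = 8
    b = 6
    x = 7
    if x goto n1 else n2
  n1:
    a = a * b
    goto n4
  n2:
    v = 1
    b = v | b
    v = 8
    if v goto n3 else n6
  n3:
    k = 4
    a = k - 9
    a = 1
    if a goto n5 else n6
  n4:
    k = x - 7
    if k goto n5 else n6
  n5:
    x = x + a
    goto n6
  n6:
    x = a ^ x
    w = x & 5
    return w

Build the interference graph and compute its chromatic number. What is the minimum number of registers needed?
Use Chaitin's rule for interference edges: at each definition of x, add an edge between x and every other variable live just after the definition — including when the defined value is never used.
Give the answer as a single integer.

Block summaries:
  n0: {a,b,x} / ∅
  n1: {a} / {a,b}
  n2: {b,v} / {b}
  n3: {a,k} / ∅
  n4: {k} / {x}
  n5: {x} / {a,x}
  n6: {w,x} / {a,x}

Liveness:
  live n0: ∅→{a,b,x}
  live n1: {a,b,x}→{a,x}
  live n2: {a,b,x}→{a,x}
  live n3: {x}→{a,x}
  live n4: {a,x}→{a,x}
  live n5: {a,x}→{a,x}
  live n6: {a,x}→∅

Interfere edges:
  a↔{b,k,v,x}
  b↔{a,v,x}
  k↔{a,x}
  v↔{a,b,x}
  w↔∅
  x↔{a,b,k,v}

Colouring:
  {a,b,v,x} pairwise interfere (4-clique) ⇒ χ ≥ 4
  assign a→R0 b→R2 k→R2 v→R3 w→R0 x→R1 — no edge inside a register ⇒ χ ≤ 4
  χ = 4

Answer: 4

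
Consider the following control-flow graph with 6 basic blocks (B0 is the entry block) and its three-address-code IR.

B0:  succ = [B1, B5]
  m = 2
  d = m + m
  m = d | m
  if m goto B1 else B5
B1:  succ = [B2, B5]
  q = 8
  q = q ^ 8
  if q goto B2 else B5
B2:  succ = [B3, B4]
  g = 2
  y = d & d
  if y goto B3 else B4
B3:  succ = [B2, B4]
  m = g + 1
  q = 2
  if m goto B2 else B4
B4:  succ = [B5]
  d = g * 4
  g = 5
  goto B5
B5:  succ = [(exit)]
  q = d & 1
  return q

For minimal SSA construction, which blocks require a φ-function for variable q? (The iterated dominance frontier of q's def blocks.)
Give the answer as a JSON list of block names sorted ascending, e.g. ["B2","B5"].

Answer: ["B2", "B4", "B5"]

Derivation:
idom tree: B1←B0 B2←B1 B3←B2 B4←B2 B5←B0
Dom∩ at merges:
  B2: preds {B1,B3}: {B0,B1} ∩ {B0,B1,B2,B3} = {B0,B1}; idom=B1
  B4: preds {B2,B3}: {B0,B1,B2} ∩ {B0,B1,B2,B3} = {B0,B1,B2}; idom=B2
  B5: preds {B0,B1,B4}: {B0} ∩ {B0,B1} ∩ {B0,B1,B2,B4} = {B0}; idom=B0

Frontier:
  join B2 pred B1: · stop@B1
  join B2 pred B3: B3→B2 stop@B1
  join B4 pred B2: · stop@B2
  join B4 pred B3: B3 stop@B2
  join B5 pred B0: · stop@B0
  join B5 pred B1: B1 stop@B0
  join B5 pred B4: B4→B2→B1 stop@B0
  DF(B0)=∅
  DF(B1)={B5}
  DF(B2)={B2,B5}
  DF(B3)={B2,B4}
  DF(B4)={B5}
  DF(B5)=∅

φ for q: defs {B1,B3,B5}
  DF⁺ = {B2,B4,B5}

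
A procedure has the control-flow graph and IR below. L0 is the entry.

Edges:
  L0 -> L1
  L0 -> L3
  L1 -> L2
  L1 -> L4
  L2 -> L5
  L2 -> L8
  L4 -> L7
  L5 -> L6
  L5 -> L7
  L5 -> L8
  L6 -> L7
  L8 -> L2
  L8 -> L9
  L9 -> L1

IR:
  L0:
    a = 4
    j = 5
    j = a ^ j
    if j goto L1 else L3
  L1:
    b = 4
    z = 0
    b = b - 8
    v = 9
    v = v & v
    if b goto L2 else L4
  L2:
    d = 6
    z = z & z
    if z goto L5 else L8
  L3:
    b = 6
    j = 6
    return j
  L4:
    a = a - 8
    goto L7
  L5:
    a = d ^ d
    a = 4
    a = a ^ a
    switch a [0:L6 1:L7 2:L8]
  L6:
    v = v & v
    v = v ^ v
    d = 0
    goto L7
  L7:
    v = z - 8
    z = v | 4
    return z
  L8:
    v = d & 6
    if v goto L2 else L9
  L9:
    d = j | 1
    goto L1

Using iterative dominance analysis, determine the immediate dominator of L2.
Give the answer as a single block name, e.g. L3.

idom tree: L1←L0 L2←L1 L3←L0 L4←L1 L5←L2 L6←L5 L7←L1 L8←L2 L9←L8
Dom at joins:
  L1: preds {L0,L9}: {L0} ∩ {L0,L1,L2,L8,L9} = {L0}; idom=L0
  L2: preds {L1,L8}: {L0,L1} ∩ {L0,L1,L2,L8} = {L0,L1}; idom=L1
  L7: preds {L4,L5,L6}: {L0,L1,L4} ∩ {L0,L1,L2,L5} ∩ {L0,L1,L2,L5,L6} = {L0,L1}; idom=L1
  L8: preds {L2,L5}: {L0,L1,L2} ∩ {L0,L1,L2,L5} = {L0,L1,L2}; idom=L2

idom(L2) = L1

Answer: L1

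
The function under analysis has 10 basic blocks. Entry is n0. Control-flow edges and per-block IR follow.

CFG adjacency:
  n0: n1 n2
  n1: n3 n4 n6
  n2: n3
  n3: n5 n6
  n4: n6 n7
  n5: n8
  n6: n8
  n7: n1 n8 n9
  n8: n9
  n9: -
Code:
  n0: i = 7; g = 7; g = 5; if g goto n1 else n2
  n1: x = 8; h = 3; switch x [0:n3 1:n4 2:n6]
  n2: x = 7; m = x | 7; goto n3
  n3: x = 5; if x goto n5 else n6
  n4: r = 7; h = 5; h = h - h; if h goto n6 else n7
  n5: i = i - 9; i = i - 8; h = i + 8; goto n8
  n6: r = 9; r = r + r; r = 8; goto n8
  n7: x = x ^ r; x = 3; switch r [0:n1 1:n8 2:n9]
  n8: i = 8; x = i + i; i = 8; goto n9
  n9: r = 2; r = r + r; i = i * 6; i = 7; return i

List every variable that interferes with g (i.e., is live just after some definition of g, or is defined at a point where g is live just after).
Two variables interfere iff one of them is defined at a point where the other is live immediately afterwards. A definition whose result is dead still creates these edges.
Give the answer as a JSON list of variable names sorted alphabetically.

Answer: ["i"]

Analysis:
Block summaries:
  n0: {g,i} / ∅
  n1: {h,x} / ∅
  n2: {m,x} / ∅
  n3: {x} / ∅
  n4: {h,r} / ∅
  n5: {h,i} / {i}
  n6: {r} / ∅
  n7: {x} / {r,x}
  n8: {i,x} / ∅
  n9: {i,r} / {i}

Live sets:
  n0 li=∅ lo={i}
  n1 li={i} lo={i,x}
  n2 li={i} lo={i}
  n3 li={i} lo={i}
  n4 li={i,x} lo={i,r,x}
  n5 li={i} lo=∅
  n6 li=∅ lo=∅
  n7 li={i,r,x} lo={i}
  n8 li=∅ lo={i}
  n9 li={i} lo=∅

Conflict graph:
  g↔{i}
  h↔{i,r,x}
  i↔{g,h,m,r,x}
  m↔{i}
  r↔{h,i,x}
  x↔{h,i,r}

N(g) = ["i"]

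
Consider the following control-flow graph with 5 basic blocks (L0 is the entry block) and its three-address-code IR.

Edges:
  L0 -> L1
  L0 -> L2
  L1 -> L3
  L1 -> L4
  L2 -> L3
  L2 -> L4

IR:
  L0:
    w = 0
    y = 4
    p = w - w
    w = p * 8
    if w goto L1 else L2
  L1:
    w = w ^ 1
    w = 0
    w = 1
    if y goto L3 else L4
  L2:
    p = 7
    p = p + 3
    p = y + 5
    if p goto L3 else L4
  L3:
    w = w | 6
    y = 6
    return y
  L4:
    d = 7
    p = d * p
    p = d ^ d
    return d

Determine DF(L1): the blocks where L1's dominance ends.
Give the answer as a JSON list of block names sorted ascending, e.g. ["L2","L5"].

idom tree: L1←L0 L2←L0 L3←L0 L4←L0
Dom∩ at merges:
  L3: preds {L1,L2}: {L0,L1} ∩ {L0,L2} = {L0}; idom=L0
  L4: preds {L1,L2}: {L0,L1} ∩ {L0,L2} = {L0}; idom=L0

DF derivation:
  L3←L1: walk L1 to L0
  L3←L2: walk L2 to L0
  L4←L1: walk L1 to L0
  L4←L2: walk L2 to L0
  L0: DF=∅
  L1: DF={L3,L4}
  L2: DF={L3,L4}
  L3: DF=∅
  L4: DF=∅

DF(L1) = ["L3", "L4"]

Answer: ["L3", "L4"]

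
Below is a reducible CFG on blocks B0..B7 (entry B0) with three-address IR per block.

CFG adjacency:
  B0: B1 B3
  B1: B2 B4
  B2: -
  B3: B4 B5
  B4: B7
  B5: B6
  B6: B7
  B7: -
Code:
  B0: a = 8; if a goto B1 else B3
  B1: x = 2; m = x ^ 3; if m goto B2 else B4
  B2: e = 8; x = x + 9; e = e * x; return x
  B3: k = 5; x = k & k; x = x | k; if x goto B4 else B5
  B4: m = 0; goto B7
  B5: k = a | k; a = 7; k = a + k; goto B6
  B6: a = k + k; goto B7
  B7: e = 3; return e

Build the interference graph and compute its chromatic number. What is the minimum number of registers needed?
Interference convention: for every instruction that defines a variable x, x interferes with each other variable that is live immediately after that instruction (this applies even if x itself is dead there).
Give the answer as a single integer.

Block summaries:
  B0: def={a} ue=∅
  B1: def={m,x} ue=∅
  B2: def={e,x} ue={x}
  B3: def={k,x} ue=∅
  B4: def={m} ue=∅
  B5: def={a,k} ue={a,k}
  B6: def={a} ue={k}
  B7: def={e} ue=∅

Liveness:
  B0: in=∅ out={a}
  B1: in=∅ out={x}
  B2: in={x} out=∅
  B3: in={a} out={a,k}
  B4: in=∅ out=∅
  B5: in={a,k} out={k}
  B6: in={k} out=∅
  B7: in=∅ out=∅

Interference:
  a: {k,x}
  e: {x}
  k: {a,x}
  m: {x}
  x: {a,e,k,m}

Chromatic number:
  {a,k,x} pairwise interfere (3-clique) ⇒ χ ≥ 3
  assign a→R1 e→R1 k→R2 m→R1 x→R0 — no edge inside a register ⇒ χ ≤ 3
  χ = 3

Answer: 3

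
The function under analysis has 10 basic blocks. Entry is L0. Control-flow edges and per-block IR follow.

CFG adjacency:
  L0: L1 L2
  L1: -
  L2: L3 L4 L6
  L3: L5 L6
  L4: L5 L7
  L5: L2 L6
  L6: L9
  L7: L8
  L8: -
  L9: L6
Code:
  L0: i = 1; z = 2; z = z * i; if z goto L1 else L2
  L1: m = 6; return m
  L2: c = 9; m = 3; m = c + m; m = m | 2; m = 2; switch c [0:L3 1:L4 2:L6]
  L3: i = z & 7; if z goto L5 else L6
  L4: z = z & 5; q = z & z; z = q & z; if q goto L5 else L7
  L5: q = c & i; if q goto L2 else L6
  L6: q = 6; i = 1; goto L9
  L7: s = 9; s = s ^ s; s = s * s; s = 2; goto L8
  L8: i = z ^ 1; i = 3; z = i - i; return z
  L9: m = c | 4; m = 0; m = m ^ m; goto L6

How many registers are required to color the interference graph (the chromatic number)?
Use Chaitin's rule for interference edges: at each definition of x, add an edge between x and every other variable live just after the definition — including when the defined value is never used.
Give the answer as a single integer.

Block summaries:
  L0: def={i,z} ue=∅
  L1: def={m} ue=∅
  L2: def={c,m} ue=∅
  L3: def={i} ue={z}
  L4: def={q,z} ue={z}
  L5: def={q} ue={c,i}
  L6: def={i,q} ue=∅
  L7: def={s} ue=∅
  L8: def={i,z} ue={z}
  L9: def={m} ue={c}

Backward fixpoint:
  live L0: ∅→{i,z}
  live L1: ∅→∅
  live L2: {i,z}→{c,i,z}
  live L3: {c,z}→{c,i,z}
  live L4: {c,i,z}→{c,i,z}
  live L5: {c,i,z}→{c,i,z}
  live L6: {c}→{c}
  live L7: {z}→{z}
  live L8: {z}→∅
  live L9: {c}→{c}

Conflict graph:
  c↔{i,m,q,z}
  i↔{c,m,q,z}
  m↔{c,i,z}
  q↔{c,i,z}
  s↔{z}
  z↔{c,i,m,q,s}

Colouring:
  lower bound: {c,i,m,z} mutually conflict ⇒ χ ≥ 4
  assign c→R1 i→R2 m→R3 q→R3 s→R1 z→R0 — no edge inside a register ⇒ χ ≤ 4
  χ = 4

Answer: 4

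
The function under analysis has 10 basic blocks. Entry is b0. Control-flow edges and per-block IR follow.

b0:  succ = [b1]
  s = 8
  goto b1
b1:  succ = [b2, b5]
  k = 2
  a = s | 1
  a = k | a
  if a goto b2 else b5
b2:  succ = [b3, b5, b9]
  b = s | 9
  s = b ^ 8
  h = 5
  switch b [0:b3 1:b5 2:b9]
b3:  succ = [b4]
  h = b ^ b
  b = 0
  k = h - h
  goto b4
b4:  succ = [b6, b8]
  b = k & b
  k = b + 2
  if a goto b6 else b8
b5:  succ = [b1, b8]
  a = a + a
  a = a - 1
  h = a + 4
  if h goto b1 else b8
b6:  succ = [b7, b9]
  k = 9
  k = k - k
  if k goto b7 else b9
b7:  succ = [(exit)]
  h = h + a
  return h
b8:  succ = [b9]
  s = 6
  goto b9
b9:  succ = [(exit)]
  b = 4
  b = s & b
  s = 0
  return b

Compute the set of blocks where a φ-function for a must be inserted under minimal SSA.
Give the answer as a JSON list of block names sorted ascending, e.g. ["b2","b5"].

idom tree: b1←b0 b2←b1 b3←b2 b4←b3 b5←b1 b6←b4 b7←b6 b8←b1 b9←b1
Dom∩ at merges:
  b1: preds {b0,b5}: {b0} ∩ {b0,b1,b5} = {b0}; idom=b0
  b5: preds {b1,b2}: {b0,b1} ∩ {b0,b1,b2} = {b0,b1}; idom=b1
  b8: preds {b4,b5}: {b0,b1,b2,b3,b4} ∩ {b0,b1,b5} = {b0,b1}; idom=b1
  b9: preds {b2,b6,b8}: {b0,b1,b2} ∩ {b0,b1,b2,b3,b4,b6} ∩ {b0,b1,b8} = {b0,b1}; idom=b1

DF derivation:
  join b1 pred b0: · stop@b0
  join b1 pred b5: b5→b1 stop@b0
  join b5 pred b1: · stop@b1
  join b5 pred b2: b2 stop@b1
  join b8 pred b4: b4→b3→b2 stop@b1
  join b8 pred b5: b5 stop@b1
  join b9 pred b2: b2 stop@b1
  join b9 pred b6: b6→b4→b3→b2 stop@b1
  join b9 pred b8: b8 stop@b1
  DF(b0)=∅
  DF(b1)={b1}
  DF(b2)={b5,b8,b9}
  DF(b3)={b8,b9}
  DF(b4)={b8,b9}
  DF(b5)={b1,b8}
  DF(b6)={b9}
  DF(b7)=∅
  DF(b8)={b9}
  DF(b9)=∅

φ for a: defs {b1,b5}
  DF⁺ = {b1,b8,b9}

Answer: ["b1", "b8", "b9"]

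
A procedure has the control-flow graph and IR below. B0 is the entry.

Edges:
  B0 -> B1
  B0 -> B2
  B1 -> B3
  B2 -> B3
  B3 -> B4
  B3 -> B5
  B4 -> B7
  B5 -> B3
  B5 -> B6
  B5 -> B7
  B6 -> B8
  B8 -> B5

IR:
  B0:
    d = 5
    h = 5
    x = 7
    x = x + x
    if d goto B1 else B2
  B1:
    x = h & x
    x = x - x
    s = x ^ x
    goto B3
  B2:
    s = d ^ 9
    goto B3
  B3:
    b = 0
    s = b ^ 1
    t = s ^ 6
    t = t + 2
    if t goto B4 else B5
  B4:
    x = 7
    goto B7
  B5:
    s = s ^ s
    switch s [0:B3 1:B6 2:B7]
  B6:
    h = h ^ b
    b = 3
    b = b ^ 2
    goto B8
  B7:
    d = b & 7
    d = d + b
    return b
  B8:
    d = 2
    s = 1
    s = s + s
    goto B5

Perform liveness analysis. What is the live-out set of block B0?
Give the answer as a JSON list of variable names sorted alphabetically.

Answer: ["d", "h", "x"]

Analysis:
def/use:
  B0: def={d,h,x} ue=∅
  B1: def={s,x} ue={h,x}
  B2: def={s} ue={d}
  B3: def={b,s,t} ue=∅
  B4: def={x} ue=∅
  B5: def={s} ue={s}
  B6: def={b,h} ue={b,h}
  B7: def={d} ue={b}
  B8: def={d,s} ue=∅

Backward fixpoint:
  B0: in=∅ out={d,h,x}
  B1: in={h,x} out={h}
  B2: in={d,h} out={h}
  B3: in={h} out={b,h,s}
  B4: in={b} out={b}
  B5: in={b,h,s} out={b,h}
  B6: in={b,h} out={b,h}
  B7: in={b} out=∅
  B8: in={b,h} out={b,h,s}

live-out(B0) = ["d", "h", "x"]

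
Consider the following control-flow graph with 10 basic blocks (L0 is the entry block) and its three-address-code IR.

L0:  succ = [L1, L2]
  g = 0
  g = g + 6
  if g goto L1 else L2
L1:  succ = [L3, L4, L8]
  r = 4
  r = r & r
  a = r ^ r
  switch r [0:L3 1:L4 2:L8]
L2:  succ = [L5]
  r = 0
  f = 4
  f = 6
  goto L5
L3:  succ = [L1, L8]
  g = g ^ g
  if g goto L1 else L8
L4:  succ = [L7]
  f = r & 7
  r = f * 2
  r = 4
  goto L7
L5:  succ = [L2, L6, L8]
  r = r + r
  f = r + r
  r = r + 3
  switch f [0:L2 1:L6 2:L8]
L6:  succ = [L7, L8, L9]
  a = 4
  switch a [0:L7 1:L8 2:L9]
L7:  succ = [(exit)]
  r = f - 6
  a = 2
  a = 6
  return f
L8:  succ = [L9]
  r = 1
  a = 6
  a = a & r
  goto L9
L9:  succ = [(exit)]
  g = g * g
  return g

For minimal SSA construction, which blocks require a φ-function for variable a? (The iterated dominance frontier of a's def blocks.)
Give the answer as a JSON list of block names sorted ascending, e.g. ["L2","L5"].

idom tree: L1←L0 L2←L0 L3←L1 L4←L1 L5←L2 L6←L5 L7←L0 L8←L0 L9←L0
Dom at joins:
  L1: preds {L0,L3}: {L0} ∩ {L0,L1,L3} = {L0}; idom=L0
  L2: preds {L0,L5}: {L0} ∩ {L0,L2,L5} = {L0}; idom=L0
  L7: preds {L4,L6}: {L0,L1,L4} ∩ {L0,L2,L5,L6} = {L0}; idom=L0
  L8: preds {L1,L3,L5,L6}: {L0,L1} ∩ {L0,L1,L3} ∩ {L0,L2,L5} ∩ {L0,L2,L5,L6} = {L0}; idom=L0
  L9: preds {L6,L8}: {L0,L2,L5,L6} ∩ {L0,L8} = {L0}; idom=L0

DF derivation:
  L1←L0: walk · to L0
  L1←L3: walk L3→L1 to L0
  L2←L0: walk · to L0
  L2←L5: walk L5→L2 to L0
  L7←L4: walk L4→L1 to L0
  L7←L6: walk L6→L5→L2 to L0
  L8←L1: walk L1 to L0
  L8←L3: walk L3→L1 to L0
  L8←L5: walk L5→L2 to L0
  L8←L6: walk L6→L5→L2 to L0
  L9←L6: walk L6→L5→L2 to L0
  L9←L8: walk L8 to L0
  DF(L0)=∅
  DF(L1)={L1,L7,L8}
  DF(L2)={L2,L7,L8,L9}
  DF(L3)={L1,L8}
  DF(L4)={L7}
  DF(L5)={L2,L7,L8,L9}
  DF(L6)={L7,L8,L9}
  DF(L7)=∅
  DF(L8)={L9}
  DF(L9)=∅

φ for a: defs {L1,L6,L7,L8}
  DF⁺ = {L1,L7,L8,L9}

Answer: ["L1", "L7", "L8", "L9"]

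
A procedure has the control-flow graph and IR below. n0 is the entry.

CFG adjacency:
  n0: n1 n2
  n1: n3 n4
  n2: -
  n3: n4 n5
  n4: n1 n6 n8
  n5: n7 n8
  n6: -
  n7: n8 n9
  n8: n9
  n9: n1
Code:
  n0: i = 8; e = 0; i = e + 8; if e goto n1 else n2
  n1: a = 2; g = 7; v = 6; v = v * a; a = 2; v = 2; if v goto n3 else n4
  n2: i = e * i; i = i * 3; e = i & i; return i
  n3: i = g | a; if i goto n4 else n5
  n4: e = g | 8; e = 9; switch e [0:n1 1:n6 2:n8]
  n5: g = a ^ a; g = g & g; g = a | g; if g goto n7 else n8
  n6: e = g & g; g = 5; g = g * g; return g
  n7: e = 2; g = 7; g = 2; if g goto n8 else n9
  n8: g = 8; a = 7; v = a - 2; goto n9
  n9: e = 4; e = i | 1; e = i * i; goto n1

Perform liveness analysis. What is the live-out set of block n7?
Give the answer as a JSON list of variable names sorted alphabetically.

def/use:
  n0 def {e,i} use ∅
  n1 def {a,g,v} use ∅
  n2 def {e,i} use {e,i}
  n3 def {i} use {a,g}
  n4 def {e} use {g}
  n5 def {g} use {a}
  n6 def {e,g} use {g}
  n7 def {e,g} use ∅
  n8 def {a,g,v} use ∅
  n9 def {e} use {i}

Live sets:
  n0 li=∅ lo={e,i}
  n1 li={i} lo={a,g,i}
  n2 li={e,i} lo=∅
  n3 li={a,g} lo={a,g,i}
  n4 li={g,i} lo={g,i}
  n5 li={a,i} lo={i}
  n6 li={g} lo=∅
  n7 li={i} lo={i}
  n8 li={i} lo={i}
  n9 li={i} lo={i}

live-out(n7) = ["i"]

Answer: ["i"]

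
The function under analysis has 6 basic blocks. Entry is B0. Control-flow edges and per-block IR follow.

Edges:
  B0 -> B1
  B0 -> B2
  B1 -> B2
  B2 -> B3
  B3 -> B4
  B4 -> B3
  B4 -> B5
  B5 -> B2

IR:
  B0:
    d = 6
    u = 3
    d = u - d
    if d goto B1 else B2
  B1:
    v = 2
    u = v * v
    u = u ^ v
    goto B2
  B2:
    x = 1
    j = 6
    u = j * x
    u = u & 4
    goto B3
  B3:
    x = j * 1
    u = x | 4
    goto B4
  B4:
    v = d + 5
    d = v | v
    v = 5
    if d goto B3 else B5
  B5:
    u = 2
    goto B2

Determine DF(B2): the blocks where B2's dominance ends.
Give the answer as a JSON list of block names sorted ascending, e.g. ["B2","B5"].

Answer: ["B2"]

Derivation:
idom tree: B1←B0 B2←B0 B3←B2 B4←B3 B5←B4
Join-block Dom:
  B2: preds {B0,B1,B5}: {B0} ∩ {B0,B1} ∩ {B0,B2,B3,B4,B5} = {B0}; idom=B0
  B3: preds {B2,B4}: {B0,B2} ∩ {B0,B2,B3,B4} = {B0,B2}; idom=B2

DF derivation:
  B2←B0: walk · to B0
  B2←B1: walk B1 to B0
  B2←B5: walk B5→B4→B3→B2 to B0
  B3←B2: walk · to B2
  B3←B4: walk B4→B3 to B2
  B0 → ∅
  B1 → {B2}
  B2 → {B2}
  B3 → {B2,B3}
  B4 → {B2,B3}
  B5 → {B2}

DF(B2) = ["B2"]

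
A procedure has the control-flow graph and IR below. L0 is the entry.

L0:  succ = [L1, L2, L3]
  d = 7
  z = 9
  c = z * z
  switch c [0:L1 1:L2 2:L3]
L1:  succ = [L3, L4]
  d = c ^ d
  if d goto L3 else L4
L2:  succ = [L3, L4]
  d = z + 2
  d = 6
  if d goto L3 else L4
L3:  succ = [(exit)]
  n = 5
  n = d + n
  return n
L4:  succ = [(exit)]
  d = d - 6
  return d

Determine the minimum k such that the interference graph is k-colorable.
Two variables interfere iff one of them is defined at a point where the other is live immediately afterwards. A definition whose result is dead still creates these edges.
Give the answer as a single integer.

Block summaries:
  L0 def {c,d,z} use ∅
  L1 def {d} use {c,d}
  L2 def {d} use {z}
  L3 def {n} use {d}
  L4 def {d} use {d}

Live sets:
  L0: in=∅ out={c,d,z}
  L1: in={c,d} out={d}
  L2: in={z} out={d}
  L3: in={d} out=∅
  L4: in={d} out=∅

Interference:
  c↔{d,z}
  d↔{c,n,z}
  n↔{d}
  z↔{c,d}

Chromatic number:
  lower bound: {c,d,z} mutually conflict ⇒ χ ≥ 3
  assign c→r1 d→r0 n→r1 z→r2 — no edge inside a register ⇒ χ ≤ 3
  χ = 3

Answer: 3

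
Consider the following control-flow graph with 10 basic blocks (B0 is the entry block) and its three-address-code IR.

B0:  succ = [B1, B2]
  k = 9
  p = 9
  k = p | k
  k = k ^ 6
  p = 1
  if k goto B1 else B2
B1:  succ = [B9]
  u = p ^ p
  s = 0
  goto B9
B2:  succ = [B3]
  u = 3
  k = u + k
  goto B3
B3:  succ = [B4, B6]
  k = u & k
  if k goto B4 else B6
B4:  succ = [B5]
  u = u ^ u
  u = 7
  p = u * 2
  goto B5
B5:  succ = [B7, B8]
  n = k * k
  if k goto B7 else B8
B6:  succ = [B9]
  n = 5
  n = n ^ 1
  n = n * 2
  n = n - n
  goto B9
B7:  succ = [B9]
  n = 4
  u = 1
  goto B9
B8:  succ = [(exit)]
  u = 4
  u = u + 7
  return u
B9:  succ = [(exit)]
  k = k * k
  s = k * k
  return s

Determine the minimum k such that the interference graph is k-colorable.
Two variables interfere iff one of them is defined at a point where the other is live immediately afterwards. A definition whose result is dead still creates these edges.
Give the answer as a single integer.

Answer: 2

Derivation:
Per-block:
  B0: def={k,p} ue=∅
  B1: def={s,u} ue={p}
  B2: def={k,u} ue={k}
  B3: def={k} ue={k,u}
  B4: def={p,u} ue={u}
  B5: def={n} ue={k}
  B6: def={n} ue=∅
  B7: def={n,u} ue=∅
  B8: def={u} ue=∅
  B9: def={k,s} ue={k}

Backward fixpoint:
  B0: in=∅ out={k,p}
  B1: in={k,p} out={k}
  B2: in={k} out={k,u}
  B3: in={k,u} out={k,u}
  B4: in={k,u} out={k}
  B5: in={k} out={k}
  B6: in={k} out={k}
  B7: in={k} out={k}
  B8: in=∅ out=∅
  B9: in={k} out=∅

Conflict graph:
  k — {n,p,s,u}
  n — {k}
  p — {k}
  s — {k}
  u — {k}

Colouring:
  {k,n} pairwise interfere (2-clique) ⇒ χ ≥ 2
  assign k→R0 n→R1 p→R1 s→R1 u→R1 — no edge inside a register ⇒ χ ≤ 2
  χ = 2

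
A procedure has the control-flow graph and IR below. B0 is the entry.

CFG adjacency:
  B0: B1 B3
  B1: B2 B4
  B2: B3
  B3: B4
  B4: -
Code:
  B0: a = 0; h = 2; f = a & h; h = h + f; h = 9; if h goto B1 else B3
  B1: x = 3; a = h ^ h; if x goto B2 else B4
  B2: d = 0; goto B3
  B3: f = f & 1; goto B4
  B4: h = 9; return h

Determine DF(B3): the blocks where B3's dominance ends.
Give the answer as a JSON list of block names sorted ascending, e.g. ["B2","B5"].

Answer: ["B4"]

Derivation:
idom tree: B1←B0 B2←B1 B3←B0 B4←B0
Join-block Dom:
  B3: preds {B0,B2}: {B0} ∩ {B0,B1,B2} = {B0}; idom=B0
  B4: preds {B1,B3}: {B0,B1} ∩ {B0,B3} = {B0}; idom=B0

DF derivation:
  B3←B0: walk · to B0
  B3←B2: walk B2→B1 to B0
  B4←B1: walk B1 to B0
  B4←B3: walk B3 to B0
  B0: DF=∅
  B1: DF={B3,B4}
  B2: DF={B3}
  B3: DF={B4}
  B4: DF=∅

DF(B3) = ["B4"]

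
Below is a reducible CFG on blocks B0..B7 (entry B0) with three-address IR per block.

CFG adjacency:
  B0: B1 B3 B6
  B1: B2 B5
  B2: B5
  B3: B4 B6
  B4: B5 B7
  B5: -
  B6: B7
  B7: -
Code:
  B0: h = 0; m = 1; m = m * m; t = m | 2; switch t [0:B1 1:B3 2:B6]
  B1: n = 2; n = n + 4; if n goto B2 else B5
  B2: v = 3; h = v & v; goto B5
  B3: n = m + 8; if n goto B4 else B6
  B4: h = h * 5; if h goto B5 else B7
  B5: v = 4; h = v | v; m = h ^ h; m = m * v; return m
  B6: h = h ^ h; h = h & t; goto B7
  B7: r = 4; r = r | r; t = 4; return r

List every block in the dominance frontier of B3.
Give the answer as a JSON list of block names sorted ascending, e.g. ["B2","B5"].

idom tree: B1←B0 B2←B1 B3←B0 B4←B3 B5←B0 B6←B0 B7←B0
Dom∩ at merges:
  B5: preds {B1,B2,B4}: {B0,B1} ∩ {B0,B1,B2} ∩ {B0,B3,B4} = {B0}; idom=B0
  B6: preds {B0,B3}: {B0} ∩ {B0,B3} = {B0}; idom=B0
  B7: preds {B4,B6}: {B0,B3,B4} ∩ {B0,B6} = {B0}; idom=B0

DF derivation:
  B5←B1: walk B1 to B0
  B5←B2: walk B2→B1 to B0
  B5←B4: walk B4→B3 to B0
  B6←B0: walk · to B0
  B6←B3: walk B3 to B0
  B7←B4: walk B4→B3 to B0
  B7←B6: walk B6 to B0
  DF(B0)=∅
  DF(B1)={B5}
  DF(B2)={B5}
  DF(B3)={B5,B6,B7}
  DF(B4)={B5,B7}
  DF(B5)=∅
  DF(B6)={B7}
  DF(B7)=∅

DF(B3) = ["B5", "B6", "B7"]

Answer: ["B5", "B6", "B7"]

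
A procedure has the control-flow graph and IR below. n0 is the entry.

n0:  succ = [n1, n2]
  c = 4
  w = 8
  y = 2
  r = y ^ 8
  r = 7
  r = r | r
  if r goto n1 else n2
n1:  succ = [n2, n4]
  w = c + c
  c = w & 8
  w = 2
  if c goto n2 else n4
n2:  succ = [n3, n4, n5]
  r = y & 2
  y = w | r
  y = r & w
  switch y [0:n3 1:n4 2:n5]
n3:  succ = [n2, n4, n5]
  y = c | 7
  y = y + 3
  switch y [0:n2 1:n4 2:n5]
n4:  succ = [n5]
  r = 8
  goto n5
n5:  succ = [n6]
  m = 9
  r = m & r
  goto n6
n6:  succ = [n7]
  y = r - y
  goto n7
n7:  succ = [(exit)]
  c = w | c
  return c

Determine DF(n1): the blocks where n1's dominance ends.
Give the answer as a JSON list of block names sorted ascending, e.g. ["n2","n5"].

Answer: ["n2", "n4"]

Working:
idom tree: n1←n0 n2←n0 n3←n2 n4←n0 n5←n0 n6←n5 n7←n6
Join-block Dom:
  n2: preds {n0,n1,n3}: {n0} ∩ {n0,n1} ∩ {n0,n2,n3} = {n0}; idom=n0
  n4: preds {n1,n2,n3}: {n0,n1} ∩ {n0,n2} ∩ {n0,n2,n3} = {n0}; idom=n0
  n5: preds {n2,n3,n4}: {n0,n2} ∩ {n0,n2,n3} ∩ {n0,n4} = {n0}; idom=n0

Frontier:
  join n2 pred n0: · stop@n0
  join n2 pred n1: n1 stop@n0
  join n2 pred n3: n3→n2 stop@n0
  join n4 pred n1: n1 stop@n0
  join n4 pred n2: n2 stop@n0
  join n4 pred n3: n3→n2 stop@n0
  join n5 pred n2: n2 stop@n0
  join n5 pred n3: n3→n2 stop@n0
  join n5 pred n4: n4 stop@n0
  n0 → ∅
  n1 → {n2,n4}
  n2 → {n2,n4,n5}
  n3 → {n2,n4,n5}
  n4 → {n5}
  n5 → ∅
  n6 → ∅
  n7 → ∅

DF(n1) = ["n2", "n4"]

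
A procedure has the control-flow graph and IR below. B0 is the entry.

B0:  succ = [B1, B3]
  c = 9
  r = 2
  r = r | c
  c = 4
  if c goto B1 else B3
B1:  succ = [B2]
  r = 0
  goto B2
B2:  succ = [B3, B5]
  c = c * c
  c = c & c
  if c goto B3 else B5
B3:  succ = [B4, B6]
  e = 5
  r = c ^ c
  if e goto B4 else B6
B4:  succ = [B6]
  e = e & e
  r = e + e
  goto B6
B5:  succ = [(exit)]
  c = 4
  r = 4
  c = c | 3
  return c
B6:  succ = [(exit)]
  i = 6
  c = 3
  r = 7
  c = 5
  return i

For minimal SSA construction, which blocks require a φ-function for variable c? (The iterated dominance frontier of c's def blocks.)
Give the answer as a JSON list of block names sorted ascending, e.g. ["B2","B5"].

idom tree: B1←B0 B2←B1 B3←B0 B4←B3 B5←B2 B6←B3
Dom at joins:
  B3: preds {B0,B2}: {B0} ∩ {B0,B1,B2} = {B0}; idom=B0
  B6: preds {B3,B4}: {B0,B3} ∩ {B0,B3,B4} = {B0,B3}; idom=B3

DF walk-up:
  join B3 pred B0: · stop@B0
  join B3 pred B2: B2→B1 stop@B0
  join B6 pred B3: · stop@B3
  join B6 pred B4: B4 stop@B3
  B0 → ∅
  B1 → {B3}
  B2 → {B3}
  B3 → ∅
  B4 → {B6}
  B5 → ∅
  B6 → ∅

φ for c: defs {B0,B2,B5,B6}
  DF⁺ = {B3}

Answer: ["B3"]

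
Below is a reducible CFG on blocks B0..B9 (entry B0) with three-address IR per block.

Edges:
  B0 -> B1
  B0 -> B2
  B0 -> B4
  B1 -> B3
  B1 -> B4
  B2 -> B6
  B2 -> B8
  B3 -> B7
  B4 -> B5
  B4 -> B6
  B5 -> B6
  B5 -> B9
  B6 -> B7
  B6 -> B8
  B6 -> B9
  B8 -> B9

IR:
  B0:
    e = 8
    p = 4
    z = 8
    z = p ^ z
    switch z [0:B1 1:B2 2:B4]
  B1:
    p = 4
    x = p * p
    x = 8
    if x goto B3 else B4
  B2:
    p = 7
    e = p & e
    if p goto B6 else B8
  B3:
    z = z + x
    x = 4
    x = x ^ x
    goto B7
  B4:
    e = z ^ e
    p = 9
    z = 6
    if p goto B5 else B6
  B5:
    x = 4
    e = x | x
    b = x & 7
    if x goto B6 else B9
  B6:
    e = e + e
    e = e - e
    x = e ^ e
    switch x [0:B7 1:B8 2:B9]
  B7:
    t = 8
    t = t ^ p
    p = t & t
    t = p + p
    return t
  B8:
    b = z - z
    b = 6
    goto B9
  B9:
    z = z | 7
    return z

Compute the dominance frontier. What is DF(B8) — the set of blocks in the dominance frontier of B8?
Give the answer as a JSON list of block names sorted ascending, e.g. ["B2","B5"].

Answer: ["B9"]

Derivation:
idom tree: B1←B0 B2←B0 B3←B1 B4←B0 B5←B4 B6←B0 B7←B0 B8←B0 B9←B0
Join-block Dom:
  B4: preds {B0,B1}: {B0} ∩ {B0,B1} = {B0}; idom=B0
  B6: preds {B2,B4,B5}: {B0,B2} ∩ {B0,B4} ∩ {B0,B4,B5} = {B0}; idom=B0
  B7: preds {B3,B6}: {B0,B1,B3} ∩ {B0,B6} = {B0}; idom=B0
  B8: preds {B2,B6}: {B0,B2} ∩ {B0,B6} = {B0}; idom=B0
  B9: preds {B5,B6,B8}: {B0,B4,B5} ∩ {B0,B6} ∩ {B0,B8} = {B0}; idom=B0

DF derivation:
  B4←B0: walk · to B0
  B4←B1: walk B1 to B0
  B6←B2: walk B2 to B0
  B6←B4: walk B4 to B0
  B6←B5: walk B5→B4 to B0
  B7←B3: walk B3→B1 to B0
  B7←B6: walk B6 to B0
  B8←B2: walk B2 to B0
  B8←B6: walk B6 to B0
  B9←B5: walk B5→B4 to B0
  B9←B6: walk B6 to B0
  B9←B8: walk B8 to B0
  DF(B0)=∅
  DF(B1)={B4,B7}
  DF(B2)={B6,B8}
  DF(B3)={B7}
  DF(B4)={B6,B9}
  DF(B5)={B6,B9}
  DF(B6)={B7,B8,B9}
  DF(B7)=∅
  DF(B8)={B9}
  DF(B9)=∅

DF(B8) = ["B9"]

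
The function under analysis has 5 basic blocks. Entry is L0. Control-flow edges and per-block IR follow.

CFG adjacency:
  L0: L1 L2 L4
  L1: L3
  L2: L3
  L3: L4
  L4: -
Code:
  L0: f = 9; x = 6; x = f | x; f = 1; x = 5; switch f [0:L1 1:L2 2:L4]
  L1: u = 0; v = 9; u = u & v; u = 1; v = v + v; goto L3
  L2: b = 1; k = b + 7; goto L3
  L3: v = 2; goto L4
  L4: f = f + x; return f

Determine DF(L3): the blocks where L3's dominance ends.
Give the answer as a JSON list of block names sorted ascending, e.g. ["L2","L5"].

idom tree: L1←L0 L2←L0 L3←L0 L4←L0
Join-block Dom:
  L3: preds {L1,L2}: {L0,L1} ∩ {L0,L2} = {L0}; idom=L0
  L4: preds {L0,L3}: {L0} ∩ {L0,L3} = {L0}; idom=L0

DF derivation:
  L3←L1: walk L1 to L0
  L3←L2: walk L2 to L0
  L4←L0: walk · to L0
  L4←L3: walk L3 to L0
  DF(L0)=∅
  DF(L1)={L3}
  DF(L2)={L3}
  DF(L3)={L4}
  DF(L4)=∅

DF(L3) = ["L4"]

Answer: ["L4"]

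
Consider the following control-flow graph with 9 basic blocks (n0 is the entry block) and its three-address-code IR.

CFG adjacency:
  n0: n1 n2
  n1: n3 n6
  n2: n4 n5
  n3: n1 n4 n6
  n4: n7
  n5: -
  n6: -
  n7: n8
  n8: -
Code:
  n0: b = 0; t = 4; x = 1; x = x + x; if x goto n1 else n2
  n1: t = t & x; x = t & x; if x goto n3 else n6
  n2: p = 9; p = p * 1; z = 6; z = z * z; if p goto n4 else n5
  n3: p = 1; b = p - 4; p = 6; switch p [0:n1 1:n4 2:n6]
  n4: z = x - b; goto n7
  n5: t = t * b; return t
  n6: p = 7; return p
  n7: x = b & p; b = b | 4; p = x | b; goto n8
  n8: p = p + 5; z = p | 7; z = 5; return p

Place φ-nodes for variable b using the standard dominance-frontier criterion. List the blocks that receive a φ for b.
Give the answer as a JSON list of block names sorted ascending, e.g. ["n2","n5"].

idom tree: n1←n0 n2←n0 n3←n1 n4←n0 n5←n2 n6←n1 n7←n4 n8←n7
Dom∩ at merges:
  n1: preds {n0,n3}: {n0} ∩ {n0,n1,n3} = {n0}; idom=n0
  n4: preds {n2,n3}: {n0,n2} ∩ {n0,n1,n3} = {n0}; idom=n0
  n6: preds {n1,n3}: {n0,n1} ∩ {n0,n1,n3} = {n0,n1}; idom=n1

Frontier:
  join n1 pred n0: · stop@n0
  join n1 pred n3: n3→n1 stop@n0
  join n4 pred n2: n2 stop@n0
  join n4 pred n3: n3→n1 stop@n0
  join n6 pred n1: · stop@n1
  join n6 pred n3: n3 stop@n1
  n0 → ∅
  n1 → {n1,n4}
  n2 → {n4}
  n3 → {n1,n4,n6}
  n4 → ∅
  n5 → ∅
  n6 → ∅
  n7 → ∅
  n8 → ∅

φ for b: defs {n0,n3,n7}
  DF⁺ = {n1,n4,n6}

Answer: ["n1", "n4", "n6"]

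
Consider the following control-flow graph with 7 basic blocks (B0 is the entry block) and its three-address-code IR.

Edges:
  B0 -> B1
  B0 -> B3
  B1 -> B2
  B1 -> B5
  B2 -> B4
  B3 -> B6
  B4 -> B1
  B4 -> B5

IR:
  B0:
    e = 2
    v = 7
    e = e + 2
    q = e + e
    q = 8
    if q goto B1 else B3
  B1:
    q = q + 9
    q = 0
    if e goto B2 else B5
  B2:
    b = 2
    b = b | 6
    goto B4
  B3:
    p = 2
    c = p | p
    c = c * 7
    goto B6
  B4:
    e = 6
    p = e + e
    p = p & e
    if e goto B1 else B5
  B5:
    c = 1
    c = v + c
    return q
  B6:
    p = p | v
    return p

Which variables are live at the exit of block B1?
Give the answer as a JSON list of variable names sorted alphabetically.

Answer: ["q", "v"]

Analysis:
def/use:
  B0 def {e,q,v} use ∅
  B1 def {q} use {e,q}
  B2 def {b} use ∅
  B3 def {c,p} use ∅
  B4 def {e,p} use ∅
  B5 def {c} use {q,v}
  B6 def {p} use {p,v}

Liveness:
  B0 li=∅ lo={e,q,v}
  B1 li={e,q,v} lo={q,v}
  B2 li={q,v} lo={q,v}
  B3 li={v} lo={p,v}
  B4 li={q,v} lo={e,q,v}
  B5 li={q,v} lo=∅
  B6 li={p,v} lo=∅

live-out(B1) = ["q", "v"]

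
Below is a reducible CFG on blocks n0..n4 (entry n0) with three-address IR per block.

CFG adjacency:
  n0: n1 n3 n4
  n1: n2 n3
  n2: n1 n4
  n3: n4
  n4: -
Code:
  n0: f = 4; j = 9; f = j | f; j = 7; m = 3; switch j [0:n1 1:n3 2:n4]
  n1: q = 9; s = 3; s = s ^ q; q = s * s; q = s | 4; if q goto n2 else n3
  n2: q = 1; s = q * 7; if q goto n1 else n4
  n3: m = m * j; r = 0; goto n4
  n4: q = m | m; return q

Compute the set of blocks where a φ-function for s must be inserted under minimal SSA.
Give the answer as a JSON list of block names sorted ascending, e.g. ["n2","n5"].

idom tree: n1←n0 n2←n1 n3←n0 n4←n0
Dom∩ at merges:
  n1: preds {n0,n2}: {n0} ∩ {n0,n1,n2} = {n0}; idom=n0
  n3: preds {n0,n1}: {n0} ∩ {n0,n1} = {n0}; idom=n0
  n4: preds {n0,n2,n3}: {n0} ∩ {n0,n1,n2} ∩ {n0,n3} = {n0}; idom=n0

Frontier:
  n1←n0: walk · to n0
  n1←n2: walk n2→n1 to n0
  n3←n0: walk · to n0
  n3←n1: walk n1 to n0
  n4←n0: walk · to n0
  n4←n2: walk n2→n1 to n0
  n4←n3: walk n3 to n0
  n0 → ∅
  n1 → {n1,n3,n4}
  n2 → {n1,n4}
  n3 → {n4}
  n4 → ∅

φ for s: defs {n1,n2}
  DF⁺ = {n1,n3,n4}

Answer: ["n1", "n3", "n4"]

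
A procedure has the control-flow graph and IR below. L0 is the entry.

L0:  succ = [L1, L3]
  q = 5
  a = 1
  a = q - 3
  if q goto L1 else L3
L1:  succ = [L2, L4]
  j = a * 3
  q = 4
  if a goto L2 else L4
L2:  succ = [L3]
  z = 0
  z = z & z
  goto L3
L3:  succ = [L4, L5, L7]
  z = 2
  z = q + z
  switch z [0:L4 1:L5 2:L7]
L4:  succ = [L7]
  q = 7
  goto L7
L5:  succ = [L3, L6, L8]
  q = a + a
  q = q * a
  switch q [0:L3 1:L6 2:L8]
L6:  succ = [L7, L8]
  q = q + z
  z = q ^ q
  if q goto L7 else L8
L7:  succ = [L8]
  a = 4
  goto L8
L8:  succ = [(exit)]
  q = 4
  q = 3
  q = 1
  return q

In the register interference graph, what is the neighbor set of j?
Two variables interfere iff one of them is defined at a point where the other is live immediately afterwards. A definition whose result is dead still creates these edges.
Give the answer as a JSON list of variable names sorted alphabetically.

Answer: ["a"]

Derivation:
Per-block:
  L0: {a,q} / ∅
  L1: {j,q} / {a}
  L2: {z} / ∅
  L3: {z} / {q}
  L4: {q} / ∅
  L5: {q} / {a}
  L6: {q,z} / {q,z}
  L7: {a} / ∅
  L8: {q} / ∅

Backward fixpoint:
  live L0: ∅→{a,q}
  live L1: {a}→{a,q}
  live L2: {a,q}→{a,q}
  live L3: {a,q}→{a,z}
  live L4: ∅→∅
  live L5: {a,z}→{a,q,z}
  live L6: {q,z}→∅
  live L7: ∅→∅
  live L8: ∅→∅

Interfere edges:
  a — {j,q,z}
  j — {a}
  q — {a,z}
  z — {a,q}

N(j) = ["a"]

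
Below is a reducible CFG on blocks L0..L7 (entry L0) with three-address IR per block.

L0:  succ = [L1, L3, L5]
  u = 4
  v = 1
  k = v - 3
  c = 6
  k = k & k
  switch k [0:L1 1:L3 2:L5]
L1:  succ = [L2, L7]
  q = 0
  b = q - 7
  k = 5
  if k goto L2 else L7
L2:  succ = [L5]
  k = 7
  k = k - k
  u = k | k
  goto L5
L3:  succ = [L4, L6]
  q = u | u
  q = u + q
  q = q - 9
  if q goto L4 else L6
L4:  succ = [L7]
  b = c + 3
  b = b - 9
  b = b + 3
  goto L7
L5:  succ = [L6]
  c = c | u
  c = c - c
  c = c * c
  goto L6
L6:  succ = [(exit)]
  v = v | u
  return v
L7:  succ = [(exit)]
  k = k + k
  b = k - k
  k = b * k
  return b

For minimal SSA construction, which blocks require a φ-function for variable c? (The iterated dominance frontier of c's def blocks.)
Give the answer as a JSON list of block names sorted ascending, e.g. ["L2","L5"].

Answer: ["L6"]

Analysis:
idom tree: L1←L0 L2←L1 L3←L0 L4←L3 L5←L0 L6←L0 L7←L0
Dom at joins:
  L5: preds {L0,L2}: {L0} ∩ {L0,L1,L2} = {L0}; idom=L0
  L6: preds {L3,L5}: {L0,L3} ∩ {L0,L5} = {L0}; idom=L0
  L7: preds {L1,L4}: {L0,L1} ∩ {L0,L3,L4} = {L0}; idom=L0

Frontier:
  L5←L0: walk · to L0
  L5←L2: walk L2→L1 to L0
  L6←L3: walk L3 to L0
  L6←L5: walk L5 to L0
  L7←L1: walk L1 to L0
  L7←L4: walk L4→L3 to L0
  DF(L0)=∅
  DF(L1)={L5,L7}
  DF(L2)={L5}
  DF(L3)={L6,L7}
  DF(L4)={L7}
  DF(L5)={L6}
  DF(L6)=∅
  DF(L7)=∅

φ for c: defs {L0,L5}
  DF⁺ = {L6}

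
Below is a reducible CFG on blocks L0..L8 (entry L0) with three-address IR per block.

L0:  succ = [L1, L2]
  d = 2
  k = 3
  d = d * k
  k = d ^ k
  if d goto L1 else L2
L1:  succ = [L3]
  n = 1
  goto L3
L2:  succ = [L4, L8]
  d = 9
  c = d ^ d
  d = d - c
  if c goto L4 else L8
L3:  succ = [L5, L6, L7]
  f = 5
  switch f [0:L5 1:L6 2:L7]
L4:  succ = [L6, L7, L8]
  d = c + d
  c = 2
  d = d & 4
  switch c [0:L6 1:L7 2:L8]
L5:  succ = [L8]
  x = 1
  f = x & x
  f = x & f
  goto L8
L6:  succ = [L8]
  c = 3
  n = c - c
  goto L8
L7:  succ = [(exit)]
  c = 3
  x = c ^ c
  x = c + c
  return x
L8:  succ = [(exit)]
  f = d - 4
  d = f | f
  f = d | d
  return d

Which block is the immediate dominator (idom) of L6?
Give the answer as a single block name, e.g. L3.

idom tree: L1←L0 L2←L0 L3←L1 L4←L2 L5←L3 L6←L0 L7←L0 L8←L0
Dom at joins:
  L6: preds {L3,L4}: {L0,L1,L3} ∩ {L0,L2,L4} = {L0}; idom=L0
  L7: preds {L3,L4}: {L0,L1,L3} ∩ {L0,L2,L4} = {L0}; idom=L0
  L8: preds {L2,L4,L5,L6}: {L0,L2} ∩ {L0,L2,L4} ∩ {L0,L1,L3,L5} ∩ {L0,L6} = {L0}; idom=L0

idom(L6) = L0

Answer: L0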